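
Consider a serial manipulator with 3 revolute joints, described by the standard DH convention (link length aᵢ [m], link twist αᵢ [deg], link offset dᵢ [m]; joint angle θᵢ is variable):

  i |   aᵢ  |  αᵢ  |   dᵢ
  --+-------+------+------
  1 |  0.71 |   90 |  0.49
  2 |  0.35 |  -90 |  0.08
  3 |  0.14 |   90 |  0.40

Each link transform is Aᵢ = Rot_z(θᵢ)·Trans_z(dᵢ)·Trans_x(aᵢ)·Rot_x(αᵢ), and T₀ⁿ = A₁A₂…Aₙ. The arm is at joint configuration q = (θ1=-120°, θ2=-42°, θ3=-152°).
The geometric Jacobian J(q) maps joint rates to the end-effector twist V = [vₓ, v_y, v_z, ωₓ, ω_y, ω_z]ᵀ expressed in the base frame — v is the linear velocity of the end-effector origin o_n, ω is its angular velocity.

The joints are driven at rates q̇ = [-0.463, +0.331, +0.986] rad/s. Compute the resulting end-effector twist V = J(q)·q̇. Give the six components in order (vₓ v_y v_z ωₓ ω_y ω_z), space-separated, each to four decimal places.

o_n = [-0.6991, -0.9195, 0.6358]
J₁: ẑ×o_n = [0.9195, -0.6991, 0.0000], ω = ẑ
J2: z=[-0.8660, 0.5000, 0.0000] o=[-0.3550, -0.6149, 0.4900] → [0.0729, 0.1262, 0.4359, -0.8660, 0.5000, 0.0000]
J3: z=[-0.3346, -0.5795, 0.7431] o=[-0.5543, -0.8001, 0.2558] → [-0.1315, 0.0195, -0.0440, -0.3346, -0.5795, 0.7431]
V = J·q̇ = [-0.5312, 0.3847, 0.1009, -0.6165, -0.4059, 0.2697]

-0.5312 0.3847 0.1009 -0.6165 -0.4059 0.2697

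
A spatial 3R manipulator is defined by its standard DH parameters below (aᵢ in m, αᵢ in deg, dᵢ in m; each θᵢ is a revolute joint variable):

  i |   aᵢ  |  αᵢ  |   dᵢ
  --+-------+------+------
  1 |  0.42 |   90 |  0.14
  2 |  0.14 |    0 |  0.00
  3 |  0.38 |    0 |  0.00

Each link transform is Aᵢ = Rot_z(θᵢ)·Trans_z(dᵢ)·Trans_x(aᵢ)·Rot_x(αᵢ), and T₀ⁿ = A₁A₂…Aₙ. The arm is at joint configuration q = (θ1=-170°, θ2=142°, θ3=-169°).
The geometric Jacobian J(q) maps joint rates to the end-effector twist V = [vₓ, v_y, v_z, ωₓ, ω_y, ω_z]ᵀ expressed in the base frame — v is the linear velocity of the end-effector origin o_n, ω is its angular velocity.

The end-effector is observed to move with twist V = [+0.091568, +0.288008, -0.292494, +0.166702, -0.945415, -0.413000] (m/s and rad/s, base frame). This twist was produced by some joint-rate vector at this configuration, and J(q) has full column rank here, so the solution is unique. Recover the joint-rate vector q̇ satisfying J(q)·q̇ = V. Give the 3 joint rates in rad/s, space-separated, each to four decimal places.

o_n = [-0.6384, -0.1126, 0.0537]
J₁: ẑ×o_n = [0.1126, -0.6384, 0.0000], ω = ẑ
J2: z=[-0.1736, 0.9848, 0.0000] o=[-0.4136, -0.0729, 0.1400] → [-0.0850, -0.0150, 0.2283, -0.1736, 0.9848, 0.0000]
J3: z=[-0.1736, 0.9848, 0.0000] o=[-0.3050, -0.0538, 0.2262] → [-0.1699, -0.0300, 0.3386, -0.1736, 0.9848, 0.0000]
q̇ = J⁺·V = [-0.4130, -0.2950, -0.6650]

-0.4130 -0.2950 -0.6650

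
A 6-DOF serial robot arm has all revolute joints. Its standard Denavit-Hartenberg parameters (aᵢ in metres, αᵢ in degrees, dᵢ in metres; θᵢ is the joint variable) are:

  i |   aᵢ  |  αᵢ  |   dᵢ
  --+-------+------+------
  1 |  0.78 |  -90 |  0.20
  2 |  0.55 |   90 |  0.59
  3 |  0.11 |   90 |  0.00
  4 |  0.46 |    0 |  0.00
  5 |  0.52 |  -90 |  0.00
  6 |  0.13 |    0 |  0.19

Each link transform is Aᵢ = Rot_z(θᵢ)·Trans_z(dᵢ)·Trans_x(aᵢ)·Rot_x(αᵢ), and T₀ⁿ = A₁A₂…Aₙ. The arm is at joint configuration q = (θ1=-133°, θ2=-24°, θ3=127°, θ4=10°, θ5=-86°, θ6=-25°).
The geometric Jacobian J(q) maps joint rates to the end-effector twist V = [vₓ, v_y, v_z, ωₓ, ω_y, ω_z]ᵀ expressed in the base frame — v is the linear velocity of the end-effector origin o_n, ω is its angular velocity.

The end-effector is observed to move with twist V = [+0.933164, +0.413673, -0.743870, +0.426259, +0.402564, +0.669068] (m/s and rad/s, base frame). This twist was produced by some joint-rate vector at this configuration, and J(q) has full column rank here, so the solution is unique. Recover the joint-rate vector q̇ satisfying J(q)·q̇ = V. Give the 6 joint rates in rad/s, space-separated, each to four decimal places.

0.7850 0.6760 0.1720 -0.9120 0.0630 -0.1650

o_n = [0.2817, -1.6674, -0.2296]
J₁: ẑ×o_n = [1.6674, 0.2817, -0.0000], ω = ẑ
J2: z=[0.7314, -0.6820, 0.0000] o=[-0.5320, -0.5705, 0.2000] → [0.2930, 0.3142, -0.2473, 0.7314, -0.6820, 0.0000]
J3: z=[0.2774, 0.2975, 0.9135] o=[-0.4431, -1.3403, 0.4237] → [0.1045, 0.8434, -0.3063, 0.2774, 0.2975, 0.9135]
J4: z=[-0.0574, -0.9440, 0.3248] o=[-0.3376, -1.3560, 0.3968] → [0.6924, 0.1652, 0.6025, -0.0574, -0.9440, 0.3248]
J5: z=[-0.0574, -0.9440, 0.3248] o=[0.1190, -1.3968, 0.3589] → [0.6434, 0.0191, 0.1691, -0.0574, -0.9440, 0.3248]
J6: z=[0.9977, -0.0664, -0.0165] o=[0.0997, -1.5648, -0.1329] → [0.0047, 0.0935, -0.0902, 0.9977, -0.0664, -0.0165]
q̇ = J⁺·V = [0.7850, 0.6760, 0.1720, -0.9120, 0.0630, -0.1650]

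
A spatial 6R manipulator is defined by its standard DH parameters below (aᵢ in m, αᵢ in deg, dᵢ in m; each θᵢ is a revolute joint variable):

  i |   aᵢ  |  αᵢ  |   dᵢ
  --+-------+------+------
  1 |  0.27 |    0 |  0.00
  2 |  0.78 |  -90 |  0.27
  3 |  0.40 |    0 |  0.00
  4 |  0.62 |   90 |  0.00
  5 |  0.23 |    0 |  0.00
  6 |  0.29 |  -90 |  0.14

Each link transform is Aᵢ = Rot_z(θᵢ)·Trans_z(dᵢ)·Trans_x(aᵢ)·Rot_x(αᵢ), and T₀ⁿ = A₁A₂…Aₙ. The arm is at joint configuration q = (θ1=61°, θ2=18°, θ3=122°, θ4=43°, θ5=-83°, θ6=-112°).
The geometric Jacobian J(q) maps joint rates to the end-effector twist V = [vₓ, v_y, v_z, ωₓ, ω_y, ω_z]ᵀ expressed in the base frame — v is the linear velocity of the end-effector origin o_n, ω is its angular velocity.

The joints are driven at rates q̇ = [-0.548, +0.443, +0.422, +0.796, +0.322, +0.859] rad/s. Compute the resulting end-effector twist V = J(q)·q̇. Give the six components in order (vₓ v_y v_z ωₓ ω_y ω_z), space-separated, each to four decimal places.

0.3898 -0.5556 0.4821 -1.1373 0.5325 -1.2458

o_n = [0.3288, 0.4512, -0.2997]
J₁: ẑ×o_n = [-0.4512, 0.3288, 0.0000], ω = ẑ
J2: z=[0.0000, 0.0000, 1.0000] o=[0.1309, 0.2361, 0.0000] → [-0.2151, 0.1979, 0.0000, 0.0000, 0.0000, 1.0000]
J3: z=[-0.9816, 0.1908, 0.0000] o=[0.2797, 1.0018, 0.2700] → [-0.1087, -0.5592, 0.5311, -0.9816, 0.1908, 0.0000]
J4: z=[-0.9816, 0.1908, 0.0000] o=[0.2393, 0.7937, -0.0692] → [-0.0440, -0.2262, 0.3191, -0.9816, 0.1908, 0.0000]
J5: z=[0.0494, 0.2541, -0.9659] o=[0.1250, 0.2059, -0.2297] → [0.2192, -0.1934, -0.0397, 0.0494, 0.2541, -0.9659]
J6: z=[0.0494, 0.2541, -0.9659] o=[0.3439, 0.1357, -0.2369] → [0.2888, 0.0177, 0.0194, 0.0494, 0.2541, -0.9659]
V = J·q̇ = [0.3898, -0.5556, 0.4821, -1.1373, 0.5325, -1.2458]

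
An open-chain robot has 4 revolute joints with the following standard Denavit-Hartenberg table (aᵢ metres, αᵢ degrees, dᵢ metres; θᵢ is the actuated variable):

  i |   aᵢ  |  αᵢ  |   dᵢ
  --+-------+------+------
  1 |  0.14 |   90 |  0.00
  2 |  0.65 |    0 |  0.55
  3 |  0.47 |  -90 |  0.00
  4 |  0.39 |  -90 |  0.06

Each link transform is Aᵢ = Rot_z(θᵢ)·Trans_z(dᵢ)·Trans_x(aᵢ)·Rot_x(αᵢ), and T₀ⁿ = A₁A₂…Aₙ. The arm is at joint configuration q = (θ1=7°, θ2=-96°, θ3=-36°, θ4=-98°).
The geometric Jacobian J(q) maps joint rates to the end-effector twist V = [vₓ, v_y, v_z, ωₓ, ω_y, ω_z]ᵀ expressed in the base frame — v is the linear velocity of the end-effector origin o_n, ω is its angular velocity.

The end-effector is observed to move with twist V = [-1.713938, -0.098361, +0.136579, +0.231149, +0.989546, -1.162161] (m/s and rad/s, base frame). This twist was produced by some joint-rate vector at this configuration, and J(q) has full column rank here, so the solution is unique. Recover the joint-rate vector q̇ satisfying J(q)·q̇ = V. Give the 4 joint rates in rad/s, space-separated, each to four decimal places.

-0.8470 -0.7200 -0.2340 0.4710

o_n = [-0.0462, -0.9489, -0.9955]
J₁: ẑ×o_n = [0.9489, -0.0462, 0.0000], ω = ẑ
J2: z=[0.1219, -0.9925, 0.0000] o=[0.1390, 0.0171, 0.0000] → [0.9881, 0.1213, -0.3015, 0.1219, -0.9925, 0.0000]
J3: z=[0.1219, -0.9925, 0.0000] o=[0.1385, -0.5371, -0.6464] → [0.3465, 0.0425, -0.2336, 0.1219, -0.9925, 0.0000]
J4: z=[0.7376, 0.0906, -0.6691] o=[-0.1736, -0.5754, -0.9957] → [-0.2499, -0.0854, -0.2870, 0.7376, 0.0906, -0.6691]
q̇ = J⁺·V = [-0.8470, -0.7200, -0.2340, 0.4710]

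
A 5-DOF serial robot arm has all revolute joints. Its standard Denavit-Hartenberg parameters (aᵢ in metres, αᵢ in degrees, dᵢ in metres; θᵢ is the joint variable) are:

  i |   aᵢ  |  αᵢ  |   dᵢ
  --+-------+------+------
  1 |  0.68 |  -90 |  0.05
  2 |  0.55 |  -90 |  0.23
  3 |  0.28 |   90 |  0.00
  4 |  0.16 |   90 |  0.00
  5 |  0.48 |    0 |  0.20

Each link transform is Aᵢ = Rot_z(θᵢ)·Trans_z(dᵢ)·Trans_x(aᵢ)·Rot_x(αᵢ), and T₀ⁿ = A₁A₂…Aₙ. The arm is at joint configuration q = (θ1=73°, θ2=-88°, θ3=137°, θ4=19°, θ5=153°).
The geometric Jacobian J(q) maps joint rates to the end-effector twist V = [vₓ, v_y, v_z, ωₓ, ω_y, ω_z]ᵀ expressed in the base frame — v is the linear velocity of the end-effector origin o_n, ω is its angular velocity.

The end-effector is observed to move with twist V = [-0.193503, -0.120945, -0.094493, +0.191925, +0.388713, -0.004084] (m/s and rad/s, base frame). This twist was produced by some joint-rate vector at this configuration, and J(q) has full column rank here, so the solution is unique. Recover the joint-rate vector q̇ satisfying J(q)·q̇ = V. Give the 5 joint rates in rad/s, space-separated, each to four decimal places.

o_n = [0.1170, 0.4096, 0.6906]
J₁: ẑ×o_n = [-0.4096, 0.1170, 0.0000], ω = ẑ
J2: z=[-0.9563, 0.2924, 0.0000] o=[0.1988, 0.6503, 0.0500] → [0.1873, 0.6126, 0.2541, -0.9563, 0.2924, 0.0000]
J3: z=[0.2922, 0.9557, -0.0349] o=[-0.0155, 0.7359, 0.5997] → [0.0755, -0.0312, -0.2220, 0.2922, 0.9557, -0.0349]
J4: z=[0.7064, -0.1911, 0.6816] o=[0.1650, 0.6732, 0.3950] → [0.1232, -0.2415, -0.1954, 0.7064, -0.1911, 0.6816]
J5: z=[-0.0664, -0.9765, -0.2050] o=[0.2778, 0.6891, 0.2826] → [-0.4557, 0.0600, -0.1384, -0.0664, -0.9765, -0.2050]
q̇ = J⁺·V = [0.2930, -0.3990, 0.3850, -0.4330, -0.0560]

0.2930 -0.3990 0.3850 -0.4330 -0.0560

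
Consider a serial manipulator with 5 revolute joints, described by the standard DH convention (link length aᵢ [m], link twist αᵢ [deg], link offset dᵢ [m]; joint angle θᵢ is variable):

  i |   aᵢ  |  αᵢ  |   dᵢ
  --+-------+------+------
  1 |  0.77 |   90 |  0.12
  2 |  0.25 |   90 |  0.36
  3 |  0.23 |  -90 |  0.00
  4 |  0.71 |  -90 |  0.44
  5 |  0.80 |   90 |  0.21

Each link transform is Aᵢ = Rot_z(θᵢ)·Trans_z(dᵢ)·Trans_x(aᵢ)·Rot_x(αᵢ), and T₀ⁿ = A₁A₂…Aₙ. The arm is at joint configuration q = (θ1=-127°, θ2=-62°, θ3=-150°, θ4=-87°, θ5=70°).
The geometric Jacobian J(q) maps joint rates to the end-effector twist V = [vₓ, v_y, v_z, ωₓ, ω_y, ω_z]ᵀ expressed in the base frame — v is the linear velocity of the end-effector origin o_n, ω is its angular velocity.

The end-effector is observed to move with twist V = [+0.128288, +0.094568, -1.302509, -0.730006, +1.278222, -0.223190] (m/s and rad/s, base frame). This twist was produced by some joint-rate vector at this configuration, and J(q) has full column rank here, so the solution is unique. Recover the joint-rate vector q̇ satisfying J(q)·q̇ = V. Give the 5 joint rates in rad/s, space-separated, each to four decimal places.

o_n = [-0.1607, 0.4255, -0.0435]
J₁: ẑ×o_n = [-0.4255, -0.1607, 0.0000], ω = ẑ
J2: z=[-0.7986, 0.6018, 0.0000] o=[-0.4634, -0.6149, 0.1200] → [-0.0984, -0.1306, -1.0131, -0.7986, 0.6018, 0.0000]
J3: z=[0.5314, 0.7052, -0.4695] o=[-0.8215, -0.4920, -0.1007] → [0.4711, -0.3407, 0.0215, 0.5314, 0.7052, -0.4695]
J4: z=[0.5504, -0.7087, -0.4415] o=[-0.6734, -0.4866, 0.0751] → [0.4867, -0.1611, 0.8653, 0.5504, -0.7087, -0.4415]
J5: z=[0.6153, -0.0131, 0.7882] o=[-0.0306, -0.2975, -0.4236] → [-0.5748, -0.3364, 0.4432, 0.6153, -0.0131, 0.7882]
q̇ = J⁺·V = [0.1860, 0.1870, 0.6710, -0.9650, -0.6600]

0.1860 0.1870 0.6710 -0.9650 -0.6600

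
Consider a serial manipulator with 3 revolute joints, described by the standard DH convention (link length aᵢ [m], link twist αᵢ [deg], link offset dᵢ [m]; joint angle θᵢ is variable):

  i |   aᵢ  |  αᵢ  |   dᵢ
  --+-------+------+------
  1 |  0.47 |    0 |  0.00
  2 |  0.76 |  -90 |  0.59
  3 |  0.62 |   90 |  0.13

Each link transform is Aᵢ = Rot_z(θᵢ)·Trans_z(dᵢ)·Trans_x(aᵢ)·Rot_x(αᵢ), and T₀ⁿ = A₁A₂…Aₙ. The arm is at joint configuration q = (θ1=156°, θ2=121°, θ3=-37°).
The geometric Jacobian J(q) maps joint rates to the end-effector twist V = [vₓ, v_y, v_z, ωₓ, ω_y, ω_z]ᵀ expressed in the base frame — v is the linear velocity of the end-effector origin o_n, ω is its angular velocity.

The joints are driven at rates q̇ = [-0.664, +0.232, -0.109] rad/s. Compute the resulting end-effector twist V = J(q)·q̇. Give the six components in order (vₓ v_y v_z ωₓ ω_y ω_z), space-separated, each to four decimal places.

o_n = [-0.1474, -1.0388, 0.9631]
J₁: ẑ×o_n = [1.0388, -0.1474, 0.0000], ω = ẑ
J2: z=[0.0000, 0.0000, 1.0000] o=[-0.4294, 0.1912, 0.0000] → [1.2300, 0.2820, -0.0000, 0.0000, 0.0000, 1.0000]
J3: z=[0.9925, 0.1219, 0.0000] o=[-0.3367, -0.5632, 0.5900] → [0.0455, -0.3703, -0.4952, 0.9925, 0.1219, 0.0000]
V = J·q̇ = [-0.4094, 0.2036, 0.0540, -0.1082, -0.0133, -0.4320]

-0.4094 0.2036 0.0540 -0.1082 -0.0133 -0.4320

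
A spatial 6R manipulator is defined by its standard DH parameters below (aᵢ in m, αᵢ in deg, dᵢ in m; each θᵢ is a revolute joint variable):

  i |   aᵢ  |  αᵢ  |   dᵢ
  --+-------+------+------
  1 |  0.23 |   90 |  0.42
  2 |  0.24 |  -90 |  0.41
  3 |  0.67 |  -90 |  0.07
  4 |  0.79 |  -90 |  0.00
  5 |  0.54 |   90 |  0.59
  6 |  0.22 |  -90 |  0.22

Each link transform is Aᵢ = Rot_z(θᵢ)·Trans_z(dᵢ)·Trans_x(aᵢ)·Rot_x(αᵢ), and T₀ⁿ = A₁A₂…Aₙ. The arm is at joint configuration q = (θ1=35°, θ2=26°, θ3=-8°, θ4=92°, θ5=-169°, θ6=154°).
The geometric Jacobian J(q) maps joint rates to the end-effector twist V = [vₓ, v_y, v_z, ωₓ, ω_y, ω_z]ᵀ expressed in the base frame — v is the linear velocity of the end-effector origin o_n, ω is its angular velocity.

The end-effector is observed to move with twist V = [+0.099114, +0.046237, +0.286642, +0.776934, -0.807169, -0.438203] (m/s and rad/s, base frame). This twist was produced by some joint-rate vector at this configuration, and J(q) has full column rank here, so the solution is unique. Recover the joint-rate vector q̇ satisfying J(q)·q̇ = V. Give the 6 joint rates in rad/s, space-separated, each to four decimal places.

o_n = [0.7599, -0.1454, 0.2171]
J₁: ẑ×o_n = [0.1454, 0.7599, -0.0000], ω = ẑ
J2: z=[0.5736, -0.8192, 0.0000] o=[0.1884, 0.1319, 0.4200] → [0.1662, 0.1164, 0.3091, 0.5736, -0.8192, 0.0000]
J3: z=[-0.3591, -0.2514, 0.8988] o=[0.6003, -0.0802, 0.5252] → [0.1360, 0.0329, 0.0635, -0.3591, -0.2514, 0.8988]
J4: z=[-0.4655, 0.8829, 0.0610] o=[1.1171, 0.1679, 0.8790] → [-0.5652, -0.3299, 0.4612, -0.4655, 0.8829, 0.0610]
J5: z=[-0.8209, -0.4050, -0.4025] o=[1.3783, 0.3554, 0.1574] → [-0.2258, 0.2979, 0.1607, -0.8209, -0.4050, -0.4025]
J6: z=[0.3939, -0.9120, 0.1144] o=[0.6707, 0.0816, 0.4104] → [0.2022, 0.0863, -0.0080, 0.3939, -0.9120, 0.1144]
q̇ = J⁺·V = [-0.0580, 0.9400, -0.4620, 0.0630, -0.0110, 0.2340]

-0.0580 0.9400 -0.4620 0.0630 -0.0110 0.2340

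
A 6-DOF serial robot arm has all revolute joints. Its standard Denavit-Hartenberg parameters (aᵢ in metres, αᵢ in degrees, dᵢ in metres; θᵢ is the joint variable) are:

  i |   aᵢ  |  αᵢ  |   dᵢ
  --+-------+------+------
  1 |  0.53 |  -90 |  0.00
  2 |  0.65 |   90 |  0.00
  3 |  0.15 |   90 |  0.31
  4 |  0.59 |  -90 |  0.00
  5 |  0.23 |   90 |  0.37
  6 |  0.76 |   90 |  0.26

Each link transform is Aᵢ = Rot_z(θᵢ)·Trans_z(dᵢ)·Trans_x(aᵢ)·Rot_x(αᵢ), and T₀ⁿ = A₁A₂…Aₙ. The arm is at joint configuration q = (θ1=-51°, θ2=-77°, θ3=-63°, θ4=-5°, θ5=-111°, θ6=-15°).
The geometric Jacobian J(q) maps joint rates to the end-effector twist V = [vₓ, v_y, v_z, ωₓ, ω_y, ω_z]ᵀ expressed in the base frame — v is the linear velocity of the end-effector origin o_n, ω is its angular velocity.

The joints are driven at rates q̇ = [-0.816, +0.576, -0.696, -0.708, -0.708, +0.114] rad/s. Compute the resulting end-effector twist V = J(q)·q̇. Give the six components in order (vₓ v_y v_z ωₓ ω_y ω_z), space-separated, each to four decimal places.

o_n = [-0.3616, -0.3718, 0.1152]
J₁: ẑ×o_n = [0.3718, -0.3616, 0.0000], ω = ẑ
J2: z=[0.7771, 0.6293, 0.0000] o=[0.3335, -0.4119, 0.0000] → [0.0725, -0.0895, 0.4686, 0.7771, 0.6293, 0.0000]
J3: z=[-0.6132, 0.7572, 0.2250] o=[0.4256, -0.5255, 0.6333] → [-0.4269, -0.4948, 0.5018, -0.6132, 0.7572, 0.2250]
J4: z=[-0.4790, -0.1299, -0.8682] o=[0.1412, -0.3868, 0.7694] → [0.0980, 0.1232, -0.0725, -0.4790, -0.1299, -0.8682]
J5: z=[-0.6656, 0.6986, 0.2626] o=[-0.1964, -0.8020, 1.0179] → [-0.7436, -0.6442, -0.1709, -0.6656, 0.6986, 0.2626]
J6: z=[0.7060, 0.7035, -0.0820] o=[-0.4984, -0.5134, 0.8939] → [-0.5362, 0.5386, 0.0037, 0.7060, 0.7035, -0.0820]
V = J·q̇ = [0.4314, 1.0182, 0.0934, 1.7652, -0.4869, -0.5532]

0.4314 1.0182 0.0934 1.7652 -0.4869 -0.5532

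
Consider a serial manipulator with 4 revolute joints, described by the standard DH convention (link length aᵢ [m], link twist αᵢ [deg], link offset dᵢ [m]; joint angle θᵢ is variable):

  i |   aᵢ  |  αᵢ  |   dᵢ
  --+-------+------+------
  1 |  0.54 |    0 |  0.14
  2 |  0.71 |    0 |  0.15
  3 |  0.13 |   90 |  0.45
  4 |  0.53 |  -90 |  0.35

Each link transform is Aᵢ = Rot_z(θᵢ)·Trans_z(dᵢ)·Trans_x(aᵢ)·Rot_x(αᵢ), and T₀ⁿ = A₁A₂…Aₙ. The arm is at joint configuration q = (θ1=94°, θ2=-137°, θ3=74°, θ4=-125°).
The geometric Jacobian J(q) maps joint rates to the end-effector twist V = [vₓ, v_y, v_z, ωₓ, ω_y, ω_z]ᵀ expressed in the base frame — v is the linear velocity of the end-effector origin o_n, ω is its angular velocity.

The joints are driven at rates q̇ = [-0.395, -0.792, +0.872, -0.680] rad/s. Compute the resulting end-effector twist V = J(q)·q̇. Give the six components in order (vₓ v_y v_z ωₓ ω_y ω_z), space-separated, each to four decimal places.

o_n = [0.5127, -0.3352, 0.3058]
J₁: ẑ×o_n = [0.3352, 0.5127, -0.0000], ω = ẑ
J2: z=[0.0000, 0.0000, 1.0000] o=[-0.0377, 0.5387, 0.1400] → [0.8738, 0.5504, -0.0000, 0.0000, 0.0000, 1.0000]
J3: z=[0.0000, 0.0000, 1.0000] o=[0.4816, 0.0545, 0.2900] → [0.3896, 0.0311, -0.0000, 0.0000, 0.0000, 1.0000]
J4: z=[0.5150, -0.8572, 0.0000] o=[0.5930, 0.1214, 0.7400] → [0.3721, 0.2236, -0.3040, 0.5150, -0.8572, 0.0000]
V = J·q̇ = [-0.7378, -0.7633, 0.2067, -0.3502, 0.5829, -0.3150]

-0.7378 -0.7633 0.2067 -0.3502 0.5829 -0.3150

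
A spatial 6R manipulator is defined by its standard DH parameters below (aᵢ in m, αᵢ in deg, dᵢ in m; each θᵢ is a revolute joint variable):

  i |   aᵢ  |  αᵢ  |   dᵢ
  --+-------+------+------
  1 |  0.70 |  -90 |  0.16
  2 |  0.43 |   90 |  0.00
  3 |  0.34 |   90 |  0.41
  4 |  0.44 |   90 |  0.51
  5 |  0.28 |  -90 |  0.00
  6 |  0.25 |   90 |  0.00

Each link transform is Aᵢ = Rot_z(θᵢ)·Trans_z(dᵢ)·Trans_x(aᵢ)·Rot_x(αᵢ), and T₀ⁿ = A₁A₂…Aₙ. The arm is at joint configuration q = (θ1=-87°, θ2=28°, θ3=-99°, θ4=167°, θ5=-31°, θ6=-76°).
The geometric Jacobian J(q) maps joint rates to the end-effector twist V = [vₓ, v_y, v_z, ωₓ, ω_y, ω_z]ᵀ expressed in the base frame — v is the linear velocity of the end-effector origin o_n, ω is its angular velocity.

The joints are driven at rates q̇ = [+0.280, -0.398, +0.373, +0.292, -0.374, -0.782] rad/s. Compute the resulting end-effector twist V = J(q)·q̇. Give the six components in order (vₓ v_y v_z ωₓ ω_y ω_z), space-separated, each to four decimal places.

0.0881 0.5849 0.0970 -0.7476 -0.2883 0.0548

o_n = [0.4299, -1.1917, 0.8060]
J₁: ẑ×o_n = [1.1917, 0.4299, -0.0000], ω = ẑ
J2: z=[0.9986, 0.0523, 0.0000] o=[0.0366, -0.6990, 0.1600] → [0.0338, -0.6451, -0.5126, 0.9986, 0.0523, 0.0000]
J3: z=[0.0246, -0.4688, 0.8829] o=[0.0565, -1.0782, -0.0419] → [-0.2973, 0.3089, 0.1723, 0.0246, -0.4688, 0.8829]
J4: z=[0.1106, 0.8791, 0.4637] o=[-0.2712, -1.2411, 0.3451] → [0.3822, 0.2742, -0.6109, 0.1106, 0.8791, 0.4637]
J5: z=[-0.1996, -0.4374, 0.8768] o=[0.2136, -0.8761, 0.6375] → [0.2030, 0.2233, 0.1576, -0.1996, -0.4374, 0.8768]
J6: z=[0.5962, 0.6559, 0.4629] o=[0.4313, -1.0484, 0.6011] → [0.2007, -0.1228, -0.0845, 0.5962, 0.6559, 0.4629]
V = J·q̇ = [0.0881, 0.5849, 0.0970, -0.7476, -0.2883, 0.0548]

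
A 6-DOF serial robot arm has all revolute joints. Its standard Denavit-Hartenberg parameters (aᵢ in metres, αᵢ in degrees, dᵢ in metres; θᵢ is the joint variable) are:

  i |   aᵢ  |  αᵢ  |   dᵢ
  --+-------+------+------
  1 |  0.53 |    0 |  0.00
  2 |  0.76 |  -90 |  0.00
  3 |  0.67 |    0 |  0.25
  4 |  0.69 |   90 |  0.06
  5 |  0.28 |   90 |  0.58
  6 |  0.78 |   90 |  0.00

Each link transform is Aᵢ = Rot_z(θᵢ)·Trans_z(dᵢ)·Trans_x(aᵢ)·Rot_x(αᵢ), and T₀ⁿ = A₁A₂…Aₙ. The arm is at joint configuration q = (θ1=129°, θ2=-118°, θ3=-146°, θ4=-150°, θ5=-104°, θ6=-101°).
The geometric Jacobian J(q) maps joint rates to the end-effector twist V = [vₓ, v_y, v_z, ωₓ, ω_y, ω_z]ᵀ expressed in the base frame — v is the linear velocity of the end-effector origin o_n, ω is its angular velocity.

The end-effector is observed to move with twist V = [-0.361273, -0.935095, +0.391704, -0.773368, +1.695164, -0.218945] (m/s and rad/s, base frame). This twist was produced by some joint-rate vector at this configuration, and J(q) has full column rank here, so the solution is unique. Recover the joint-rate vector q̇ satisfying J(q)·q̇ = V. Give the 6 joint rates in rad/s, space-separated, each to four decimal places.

-0.4920 -0.4720 0.8800 0.7170 -0.0650 0.8870

o_n = [-0.0482, 0.6535, -0.2984]
J₁: ẑ×o_n = [-0.6535, -0.0482, 0.0000], ω = ẑ
J2: z=[0.0000, 0.0000, 1.0000] o=[-0.3335, 0.4119, 0.0000] → [-0.2416, 0.2854, 0.0000, 0.0000, 0.0000, 1.0000]
J3: z=[-0.1908, 0.9816, 0.0000] o=[0.4125, 0.5569, 0.0000] → [-0.2929, -0.0569, 0.4338, -0.1908, 0.9816, 0.0000]
J4: z=[-0.1908, 0.9816, 0.0000] o=[-0.1805, 0.6963, 0.3747] → [-0.6607, -0.1284, -0.1217, -0.1908, 0.9816, 0.0000]
J5: z=[0.8823, 0.1715, 0.4384] o=[0.1050, 0.8129, -0.2455] → [0.0608, -0.0205, -0.1144, 0.8823, 0.1715, 0.4384]
J6: z=[-0.4637, 0.1563, 0.8721] o=[0.6394, 0.6400, 0.0696] → [-0.0693, -0.7703, 0.1012, -0.4637, 0.1563, 0.8721]
q̇ = J⁺·V = [-0.4920, -0.4720, 0.8800, 0.7170, -0.0650, 0.8870]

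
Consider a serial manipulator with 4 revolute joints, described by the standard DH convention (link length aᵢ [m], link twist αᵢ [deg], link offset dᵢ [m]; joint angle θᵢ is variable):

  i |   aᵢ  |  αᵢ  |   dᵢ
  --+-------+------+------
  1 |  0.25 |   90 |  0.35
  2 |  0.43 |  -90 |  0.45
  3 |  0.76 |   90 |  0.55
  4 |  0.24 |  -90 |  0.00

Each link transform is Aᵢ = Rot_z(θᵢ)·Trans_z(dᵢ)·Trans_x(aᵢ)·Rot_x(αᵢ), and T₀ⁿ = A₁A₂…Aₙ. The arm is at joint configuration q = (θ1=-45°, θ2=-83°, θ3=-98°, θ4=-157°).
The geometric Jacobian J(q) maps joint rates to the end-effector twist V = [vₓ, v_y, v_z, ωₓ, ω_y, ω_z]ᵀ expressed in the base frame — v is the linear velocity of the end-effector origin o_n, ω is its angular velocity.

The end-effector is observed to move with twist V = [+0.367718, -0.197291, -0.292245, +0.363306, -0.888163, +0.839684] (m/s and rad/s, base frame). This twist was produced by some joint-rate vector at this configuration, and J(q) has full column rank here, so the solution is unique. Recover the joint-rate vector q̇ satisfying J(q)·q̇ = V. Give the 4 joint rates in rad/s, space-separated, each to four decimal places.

0.3090 0.4300 0.9430 0.4230

o_n = [-0.1681, -1.2232, 0.0533]
J₁: ẑ×o_n = [1.2232, -0.1681, 0.0000], ω = ẑ
J2: z=[-0.7071, -0.7071, 0.0000] o=[0.1768, -0.1768, 0.3500] → [0.2098, -0.2098, 0.4961, -0.7071, -0.7071, 0.0000]
J3: z=[0.7018, -0.7018, 0.1219] o=[-0.1044, -0.5320, -0.0768] → [-0.0070, -0.0991, -0.5299, 0.7018, -0.7018, 0.1219]
J4: z=[0.0131, 0.1837, 0.9829] o=[-0.2596, -1.4411, 0.0952] → [-0.2218, 0.0905, -0.0140, 0.0131, 0.1837, 0.9829]
q̇ = J⁺·V = [0.3090, 0.4300, 0.9430, 0.4230]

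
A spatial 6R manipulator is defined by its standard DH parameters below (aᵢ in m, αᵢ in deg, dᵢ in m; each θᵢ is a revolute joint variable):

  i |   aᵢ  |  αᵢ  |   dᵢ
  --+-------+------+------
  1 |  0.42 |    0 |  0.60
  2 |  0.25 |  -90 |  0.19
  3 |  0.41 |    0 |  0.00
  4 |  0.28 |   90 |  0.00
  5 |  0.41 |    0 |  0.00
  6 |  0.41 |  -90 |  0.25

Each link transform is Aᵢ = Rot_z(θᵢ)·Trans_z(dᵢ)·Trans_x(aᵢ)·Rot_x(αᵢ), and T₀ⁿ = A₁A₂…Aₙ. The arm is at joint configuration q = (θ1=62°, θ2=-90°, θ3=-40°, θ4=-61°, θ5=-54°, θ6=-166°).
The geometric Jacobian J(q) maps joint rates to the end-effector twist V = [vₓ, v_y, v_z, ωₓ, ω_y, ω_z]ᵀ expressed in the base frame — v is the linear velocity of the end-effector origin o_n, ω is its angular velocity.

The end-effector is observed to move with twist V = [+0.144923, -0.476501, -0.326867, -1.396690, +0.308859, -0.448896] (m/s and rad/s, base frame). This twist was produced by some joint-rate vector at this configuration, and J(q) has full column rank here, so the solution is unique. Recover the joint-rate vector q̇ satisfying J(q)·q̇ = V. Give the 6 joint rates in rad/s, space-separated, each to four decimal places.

o_n = [0.4117, 0.1796, 1.2090]
J₁: ẑ×o_n = [-0.1796, 0.4117, 0.0000], ω = ẑ
J2: z=[0.0000, 0.0000, 1.0000] o=[0.1972, 0.3708, 0.6000] → [0.1912, 0.2145, -0.0000, 0.0000, 0.0000, 1.0000]
J3: z=[0.4695, 0.8829, 0.0000] o=[0.4179, 0.2535, 0.7900] → [0.3699, -0.1967, -0.0292, 0.4695, 0.8829, 0.0000]
J4: z=[0.4695, 0.8829, 0.0000] o=[0.6952, 0.1060, 1.0535] → [0.1372, -0.0730, 0.2849, 0.4695, 0.8829, 0.0000]
J5: z=[-0.8667, 0.4608, -0.1908] o=[0.6481, 0.1311, 1.3284] → [-0.0458, -0.0584, 0.0669, -0.8667, 0.4608, -0.1908]
J6: z=[-0.8667, 0.4608, -0.1908] o=[0.4517, -0.1402, 1.5650] → [-0.1031, -0.3009, -0.2587, -0.8667, 0.4608, -0.1908]
q̇ = J⁺·V = [-0.8430, 0.6620, 0.1340, -0.5170, 0.5760, 0.8280]

-0.8430 0.6620 0.1340 -0.5170 0.5760 0.8280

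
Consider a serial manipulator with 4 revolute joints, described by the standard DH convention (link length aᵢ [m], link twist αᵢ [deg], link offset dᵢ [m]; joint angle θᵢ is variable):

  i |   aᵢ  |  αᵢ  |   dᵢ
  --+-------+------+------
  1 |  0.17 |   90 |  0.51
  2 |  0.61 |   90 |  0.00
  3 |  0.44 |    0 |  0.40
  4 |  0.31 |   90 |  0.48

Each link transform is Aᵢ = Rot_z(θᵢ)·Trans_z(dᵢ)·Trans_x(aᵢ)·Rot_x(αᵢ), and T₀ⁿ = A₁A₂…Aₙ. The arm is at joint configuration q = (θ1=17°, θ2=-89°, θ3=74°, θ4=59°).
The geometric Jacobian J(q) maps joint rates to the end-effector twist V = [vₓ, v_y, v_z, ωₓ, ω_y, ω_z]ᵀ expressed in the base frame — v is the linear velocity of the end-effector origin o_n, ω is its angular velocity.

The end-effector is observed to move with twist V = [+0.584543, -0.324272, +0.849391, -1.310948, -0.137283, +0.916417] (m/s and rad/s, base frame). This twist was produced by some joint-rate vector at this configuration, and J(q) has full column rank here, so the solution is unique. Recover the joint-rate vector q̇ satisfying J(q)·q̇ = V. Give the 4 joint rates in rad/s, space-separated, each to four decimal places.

0.9390 -0.2520 0.7960 0.4980

o_n = [-0.4802, -0.8262, -0.0251]
J₁: ẑ×o_n = [0.8262, -0.4802, 0.0000], ω = ẑ
J2: z=[0.2924, -0.9563, 0.0000] o=[0.1626, 0.0497, 0.5100] → [0.5118, 0.1565, -0.8708, 0.2924, -0.9563, 0.0000]
J3: z=[-0.9562, -0.2923, -0.0175] o=[0.1728, 0.0528, -0.0999] → [-0.0372, 0.0829, 0.6496, -0.9562, -0.2923, -0.0175]
J4: z=[-0.9562, -0.2923, -0.0175] o=[-0.0840, -0.4680, -0.2282] → [-0.0656, 0.2010, 0.2267, -0.9562, -0.2923, -0.0175]
q̇ = J⁺·V = [0.9390, -0.2520, 0.7960, 0.4980]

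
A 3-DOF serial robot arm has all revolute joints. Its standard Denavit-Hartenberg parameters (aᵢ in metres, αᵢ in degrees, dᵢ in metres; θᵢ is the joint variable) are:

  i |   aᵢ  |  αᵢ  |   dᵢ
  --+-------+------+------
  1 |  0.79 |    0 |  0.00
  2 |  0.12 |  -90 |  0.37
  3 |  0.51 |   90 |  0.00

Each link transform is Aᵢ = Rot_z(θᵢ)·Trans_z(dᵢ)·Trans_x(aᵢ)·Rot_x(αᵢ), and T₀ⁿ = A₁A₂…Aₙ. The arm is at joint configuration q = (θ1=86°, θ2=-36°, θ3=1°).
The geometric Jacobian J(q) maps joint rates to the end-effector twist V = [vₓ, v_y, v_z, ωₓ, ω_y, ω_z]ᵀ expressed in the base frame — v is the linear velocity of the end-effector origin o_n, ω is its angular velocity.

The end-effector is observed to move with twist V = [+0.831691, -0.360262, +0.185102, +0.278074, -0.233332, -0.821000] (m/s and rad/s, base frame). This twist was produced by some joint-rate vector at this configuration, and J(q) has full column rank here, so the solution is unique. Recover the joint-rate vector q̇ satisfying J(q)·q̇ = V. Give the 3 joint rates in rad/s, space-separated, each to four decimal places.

-0.5500 -0.2710 -0.3630

o_n = [0.4600, 1.2706, 0.3611]
J₁: ẑ×o_n = [-1.2706, 0.4600, 0.0000], ω = ẑ
J2: z=[0.0000, 0.0000, 1.0000] o=[0.0551, 0.7881, 0.0000] → [-0.4825, 0.4049, 0.0000, 0.0000, 0.0000, 1.0000]
J3: z=[-0.7660, 0.6428, 0.0000] o=[0.1322, 0.8800, 0.3700] → [-0.0057, -0.0068, -0.5099, -0.7660, 0.6428, 0.0000]
q̇ = J⁺·V = [-0.5500, -0.2710, -0.3630]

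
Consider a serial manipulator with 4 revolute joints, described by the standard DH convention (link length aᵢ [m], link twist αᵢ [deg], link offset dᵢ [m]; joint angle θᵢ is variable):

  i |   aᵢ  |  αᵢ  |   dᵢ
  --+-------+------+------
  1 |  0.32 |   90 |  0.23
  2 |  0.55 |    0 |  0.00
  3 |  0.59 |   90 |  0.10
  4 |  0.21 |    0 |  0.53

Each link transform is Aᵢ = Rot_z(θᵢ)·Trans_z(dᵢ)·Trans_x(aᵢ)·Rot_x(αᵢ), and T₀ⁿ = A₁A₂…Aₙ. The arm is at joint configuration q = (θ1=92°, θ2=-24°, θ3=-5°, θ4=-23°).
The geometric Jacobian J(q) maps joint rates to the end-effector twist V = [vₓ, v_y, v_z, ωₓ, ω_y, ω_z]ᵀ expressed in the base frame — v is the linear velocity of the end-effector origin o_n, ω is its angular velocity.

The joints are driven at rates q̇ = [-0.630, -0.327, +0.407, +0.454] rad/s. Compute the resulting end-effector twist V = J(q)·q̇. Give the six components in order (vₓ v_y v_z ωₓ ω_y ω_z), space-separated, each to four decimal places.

0.8746 0.0461 -0.1481 0.0876 -0.2172 -1.0271

o_n = [-0.0257, 1.2505, -0.8370]
J₁: ẑ×o_n = [-1.2505, -0.0257, 0.0000], ω = ẑ
J2: z=[0.9994, 0.0349, 0.0000] o=[-0.0112, 0.3198, 0.2300] → [-0.0372, 1.0664, 0.9306, 0.9994, 0.0349, 0.0000]
J3: z=[0.9994, 0.0349, 0.0000] o=[-0.0287, 0.8219, 0.0063] → [-0.0294, 0.8428, 0.4281, 0.9994, 0.0349, 0.0000]
J4: z=[0.0169, -0.4845, -0.8746] o=[0.0532, 1.3412, -0.2797] → [0.1907, 0.0785, -0.0398, 0.0169, -0.4845, -0.8746]
V = J·q̇ = [0.8746, 0.0461, -0.1481, 0.0876, -0.2172, -1.0271]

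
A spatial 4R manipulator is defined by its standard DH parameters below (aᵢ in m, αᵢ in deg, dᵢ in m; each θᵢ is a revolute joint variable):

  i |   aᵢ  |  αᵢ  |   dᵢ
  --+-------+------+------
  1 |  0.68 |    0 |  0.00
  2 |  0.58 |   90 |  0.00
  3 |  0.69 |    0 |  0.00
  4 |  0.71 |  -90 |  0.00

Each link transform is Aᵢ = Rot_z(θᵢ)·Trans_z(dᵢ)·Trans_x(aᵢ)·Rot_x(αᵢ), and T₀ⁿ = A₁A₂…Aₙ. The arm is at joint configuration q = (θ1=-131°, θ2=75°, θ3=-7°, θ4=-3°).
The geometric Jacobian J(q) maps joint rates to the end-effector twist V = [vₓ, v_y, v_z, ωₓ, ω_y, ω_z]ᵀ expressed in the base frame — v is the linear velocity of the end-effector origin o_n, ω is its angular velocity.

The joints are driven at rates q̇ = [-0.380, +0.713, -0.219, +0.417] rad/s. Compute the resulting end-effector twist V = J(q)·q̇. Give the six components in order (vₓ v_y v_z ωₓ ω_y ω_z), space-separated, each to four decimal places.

o_n = [0.6522, -2.1415, -0.2074]
J₁: ẑ×o_n = [2.1415, 0.6522, -0.0000], ω = ẑ
J2: z=[0.0000, 0.0000, 1.0000] o=[-0.4461, -0.5132, 0.0000] → [1.6283, 1.0983, -0.0000, 0.0000, 0.0000, 1.0000]
J3: z=[-0.8290, -0.5592, 0.0000] o=[-0.1218, -0.9940, 0.0000] → [0.1160, -0.1719, 1.3841, -0.8290, -0.5592, 0.0000]
J4: z=[-0.8290, -0.5592, 0.0000] o=[0.2612, -1.5618, -0.0841] → [0.0689, -0.1022, 0.6992, -0.8290, -0.5592, 0.0000]
V = J·q̇ = [0.3506, 0.5303, -0.0115, -0.1641, -0.1107, 0.3330]

0.3506 0.5303 -0.0115 -0.1641 -0.1107 0.3330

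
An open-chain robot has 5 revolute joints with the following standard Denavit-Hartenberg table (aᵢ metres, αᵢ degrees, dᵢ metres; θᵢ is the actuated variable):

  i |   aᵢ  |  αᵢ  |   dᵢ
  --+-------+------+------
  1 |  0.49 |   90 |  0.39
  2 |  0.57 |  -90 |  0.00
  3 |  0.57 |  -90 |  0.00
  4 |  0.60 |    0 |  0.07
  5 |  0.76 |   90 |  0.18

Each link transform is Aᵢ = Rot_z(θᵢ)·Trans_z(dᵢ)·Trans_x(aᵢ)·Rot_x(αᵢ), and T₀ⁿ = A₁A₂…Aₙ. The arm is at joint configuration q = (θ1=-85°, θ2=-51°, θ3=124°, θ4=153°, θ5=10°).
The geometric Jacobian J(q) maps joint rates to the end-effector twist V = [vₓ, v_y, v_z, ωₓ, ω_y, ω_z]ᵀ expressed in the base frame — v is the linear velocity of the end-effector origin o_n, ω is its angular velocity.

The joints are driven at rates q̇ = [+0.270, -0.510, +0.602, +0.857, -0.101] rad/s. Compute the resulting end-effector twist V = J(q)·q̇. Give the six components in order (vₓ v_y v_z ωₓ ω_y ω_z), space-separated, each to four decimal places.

0.0124 -0.9337 0.0816 0.0933 -0.0655 1.1359

o_n = [-0.6600, -0.6372, -0.5036]
J₁: ẑ×o_n = [0.6372, -0.6600, 0.0000], ω = ẑ
J2: z=[-0.9962, -0.0872, 0.0000] o=[0.0427, -0.4881, 0.3900] → [0.0779, -0.8902, 0.0872, -0.9962, -0.0872, 0.0000]
J3: z=[0.0677, -0.7742, 0.6293] o=[0.0740, -0.8455, -0.0530] → [0.2178, -0.4314, -0.5541, 0.0677, -0.7742, 0.6293]
J4: z=[-0.6025, 0.4710, 0.6443] o=[0.5272, -0.6045, 0.1947] → [-0.3079, -1.1857, 0.5789, -0.6025, 0.4710, 0.6443]
J5: z=[-0.6025, 0.4710, 0.6443] o=[0.0415, -0.5867, -0.1639] → [-0.1275, -0.6566, 0.3608, -0.6025, 0.4710, 0.6443]
V = J·q̇ = [0.0124, -0.9337, 0.0816, 0.0933, -0.0655, 1.1359]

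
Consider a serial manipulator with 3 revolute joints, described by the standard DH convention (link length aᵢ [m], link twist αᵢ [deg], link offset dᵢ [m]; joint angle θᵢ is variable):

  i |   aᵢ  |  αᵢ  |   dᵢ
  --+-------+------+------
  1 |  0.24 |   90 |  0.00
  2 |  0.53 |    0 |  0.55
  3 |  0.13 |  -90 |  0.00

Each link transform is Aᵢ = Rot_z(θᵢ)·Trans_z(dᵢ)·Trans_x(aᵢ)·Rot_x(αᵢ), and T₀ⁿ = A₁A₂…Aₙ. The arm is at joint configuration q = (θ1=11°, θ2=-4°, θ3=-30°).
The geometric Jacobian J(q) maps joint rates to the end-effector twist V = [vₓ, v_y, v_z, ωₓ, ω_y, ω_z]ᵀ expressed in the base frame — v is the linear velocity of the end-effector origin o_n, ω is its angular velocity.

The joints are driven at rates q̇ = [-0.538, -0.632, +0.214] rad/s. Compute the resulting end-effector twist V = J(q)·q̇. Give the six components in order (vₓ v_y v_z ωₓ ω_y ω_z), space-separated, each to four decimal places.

-0.2533 -0.5296 -0.3792 -0.0798 0.4103 -0.5380

o_n = [0.9653, -0.3727, -0.1097]
J₁: ẑ×o_n = [0.3727, 0.9653, -0.0000], ω = ẑ
J2: z=[0.1908, -0.9816, 0.0000] o=[0.2356, 0.0458, 0.0000] → [0.1077, 0.0209, 0.6365, 0.1908, -0.9816, 0.0000]
J3: z=[0.1908, -0.9816, 0.0000] o=[0.8595, -0.3932, -0.0370] → [0.0714, 0.0139, 0.1078, 0.1908, -0.9816, 0.0000]
V = J·q̇ = [-0.2533, -0.5296, -0.3792, -0.0798, 0.4103, -0.5380]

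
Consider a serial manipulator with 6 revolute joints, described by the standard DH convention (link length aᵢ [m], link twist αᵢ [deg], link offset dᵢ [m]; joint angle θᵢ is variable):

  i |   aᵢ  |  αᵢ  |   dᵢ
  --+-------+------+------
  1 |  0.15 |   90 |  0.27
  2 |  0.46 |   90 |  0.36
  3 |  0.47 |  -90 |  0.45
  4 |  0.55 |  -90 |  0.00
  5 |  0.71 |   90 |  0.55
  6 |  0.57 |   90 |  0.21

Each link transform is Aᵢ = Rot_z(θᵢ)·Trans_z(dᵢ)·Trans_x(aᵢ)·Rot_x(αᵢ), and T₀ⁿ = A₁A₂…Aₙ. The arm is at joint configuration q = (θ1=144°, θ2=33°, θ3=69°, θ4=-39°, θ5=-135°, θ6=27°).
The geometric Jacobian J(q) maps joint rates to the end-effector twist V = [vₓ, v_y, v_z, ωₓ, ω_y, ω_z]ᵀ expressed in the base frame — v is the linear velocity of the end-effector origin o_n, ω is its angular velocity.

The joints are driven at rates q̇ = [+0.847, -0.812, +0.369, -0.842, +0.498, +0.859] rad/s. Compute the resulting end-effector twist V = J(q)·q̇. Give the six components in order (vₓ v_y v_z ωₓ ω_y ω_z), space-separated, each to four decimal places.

o_n = [0.7758, 0.9145, 0.6719]
J₁: ẑ×o_n = [-0.9145, 0.7758, 0.0000], ω = ẑ
J2: z=[0.5878, 0.8090, 0.0000] o=[-0.1214, 0.0882, 0.2700] → [0.3251, -0.2362, -0.2401, 0.5878, 0.8090, 0.0000]
J3: z=[-0.4406, 0.3201, -0.8387] o=[-0.2219, 0.6062, 0.5205] → [0.3070, -0.7701, -0.4552, -0.4406, 0.3201, -0.8387]
J4: z=[0.8441, -0.1703, -0.5085] o=[-0.2765, 1.1882, 0.2349] → [-0.2136, -0.9039, -0.0519, 0.8441, -0.1703, -0.5085]
J5: z=[0.5347, 0.3377, 0.7746] o=[-0.2984, 1.6974, 0.0280] → [0.8239, 0.4878, -0.7814, 0.5347, 0.3377, 0.7746]
J6: z=[-0.5687, -0.5342, 0.6255] o=[0.4395, 1.3329, 0.3876] → [0.1098, 0.3721, 0.4176, -0.5687, -0.5342, 0.6255]
V = J·q̇ = [-0.2408, 1.8884, 0.0403, -1.5728, -0.6861, 1.8887]

-0.2408 1.8884 0.0403 -1.5728 -0.6861 1.8887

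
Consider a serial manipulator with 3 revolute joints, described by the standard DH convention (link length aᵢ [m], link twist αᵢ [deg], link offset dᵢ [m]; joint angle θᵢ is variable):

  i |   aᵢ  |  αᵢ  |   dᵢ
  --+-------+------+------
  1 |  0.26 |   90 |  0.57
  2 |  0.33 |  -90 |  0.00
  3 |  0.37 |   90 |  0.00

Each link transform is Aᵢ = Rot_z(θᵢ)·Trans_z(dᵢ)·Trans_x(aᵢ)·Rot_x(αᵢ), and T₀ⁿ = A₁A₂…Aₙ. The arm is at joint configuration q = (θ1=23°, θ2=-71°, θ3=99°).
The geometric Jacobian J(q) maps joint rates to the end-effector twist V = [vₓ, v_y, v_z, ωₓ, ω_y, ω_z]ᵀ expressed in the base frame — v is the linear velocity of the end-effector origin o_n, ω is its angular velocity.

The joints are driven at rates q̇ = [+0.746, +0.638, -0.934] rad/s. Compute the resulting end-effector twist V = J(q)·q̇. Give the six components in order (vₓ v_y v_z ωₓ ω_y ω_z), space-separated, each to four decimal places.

o_n = [0.1781, 0.4726, 0.3127]
J₁: ẑ×o_n = [-0.4726, 0.1781, 0.0000], ω = ẑ
J2: z=[0.3907, -0.9205, 0.0000] o=[0.2393, 0.1016, 0.5700] → [0.2368, 0.1005, 0.0886, 0.3907, -0.9205, 0.0000]
J3: z=[0.8704, 0.3694, 0.3256] o=[0.3382, 0.1436, 0.2580] → [-0.0869, -0.0998, 0.3455, 0.8704, 0.3694, 0.3256]
V = J·q̇ = [-0.1203, 0.2902, -0.2662, -0.5636, -0.9323, 0.4419]

-0.1203 0.2902 -0.2662 -0.5636 -0.9323 0.4419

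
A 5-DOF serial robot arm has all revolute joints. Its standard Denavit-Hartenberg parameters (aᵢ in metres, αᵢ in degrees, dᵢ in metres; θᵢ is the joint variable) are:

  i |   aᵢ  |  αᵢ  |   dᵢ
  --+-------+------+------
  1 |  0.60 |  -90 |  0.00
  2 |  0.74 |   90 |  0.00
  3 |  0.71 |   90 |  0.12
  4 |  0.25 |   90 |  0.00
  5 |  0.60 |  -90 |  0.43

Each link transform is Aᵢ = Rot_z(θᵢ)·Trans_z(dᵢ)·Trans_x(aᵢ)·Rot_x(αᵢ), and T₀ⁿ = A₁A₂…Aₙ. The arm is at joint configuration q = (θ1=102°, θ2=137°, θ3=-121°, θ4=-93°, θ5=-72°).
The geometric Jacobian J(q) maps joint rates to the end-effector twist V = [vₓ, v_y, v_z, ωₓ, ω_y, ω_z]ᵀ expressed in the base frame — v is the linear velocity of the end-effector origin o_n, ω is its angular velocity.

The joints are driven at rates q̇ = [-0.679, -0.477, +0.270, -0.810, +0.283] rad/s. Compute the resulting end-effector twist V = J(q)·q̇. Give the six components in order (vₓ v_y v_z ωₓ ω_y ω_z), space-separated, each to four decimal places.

-0.6423 -0.2928 -0.8119 0.7250 -0.2753 -1.4601

o_n = [0.5870, -0.2854, -0.5339]
J₁: ẑ×o_n = [0.2854, 0.5870, -0.0000], ω = ẑ
J2: z=[-0.9781, -0.2079, 0.0000] o=[-0.1247, 0.5869, 0.0000] → [0.1110, -0.5223, 1.0012, -0.9781, -0.2079, 0.0000]
J3: z=[-0.1418, 0.6671, -0.7314] o=[-0.0122, 0.0575, -0.5047] → [-0.2703, -0.4424, -0.3511, -0.1418, 0.6671, -0.7314]
J4: z=[-0.6341, 0.5061, 0.5846] o=[0.5104, 0.5257, -0.3431] → [0.3775, -0.0763, 0.4755, -0.6341, 0.5061, 0.5846]
J5: z=[-0.7665, -0.5110, -0.3890] o=[0.5359, 0.3520, -0.1651] → [-0.0595, -0.3026, 0.5147, -0.7665, -0.5110, -0.3890]
V = J·q̇ = [-0.6423, -0.2928, -0.8119, 0.7250, -0.2753, -1.4601]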